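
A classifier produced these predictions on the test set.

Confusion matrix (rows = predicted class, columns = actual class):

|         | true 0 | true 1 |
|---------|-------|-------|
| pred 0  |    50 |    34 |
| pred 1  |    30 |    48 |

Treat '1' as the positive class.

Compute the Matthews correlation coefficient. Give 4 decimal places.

MCC = (TP·TN − FP·FN) / √((TP+FP)(TP+FN)(TN+FP)(TN+FN))
Numerator = 48·50 − 30·34 = 1380
Denominator = √(78·82·80·84) = √42981120 = 6555.9988
MCC = 1380 / 6555.9988 = 0.2105

0.2105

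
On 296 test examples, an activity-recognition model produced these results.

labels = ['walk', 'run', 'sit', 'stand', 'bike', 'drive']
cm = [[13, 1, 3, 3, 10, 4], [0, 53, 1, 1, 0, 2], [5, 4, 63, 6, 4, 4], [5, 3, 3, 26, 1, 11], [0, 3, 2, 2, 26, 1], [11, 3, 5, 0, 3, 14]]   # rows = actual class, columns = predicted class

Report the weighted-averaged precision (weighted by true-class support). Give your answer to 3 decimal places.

Per-class precision (TP/(TP+FP)):
  walk: TP=13, FP=0+5+5+0+11=21 → 13/34 = 0.3824
  run: TP=53, FP=1+4+3+3+3=14 → 53/67 = 0.7910
  sit: TP=63, FP=3+1+3+2+5=14 → 63/77 = 0.8182
  stand: TP=26, FP=3+1+6+2+0=12 → 26/38 = 0.6842
  bike: TP=26, FP=10+0+4+1+3=18 → 26/44 = 0.5909
  drive: TP=14, FP=4+2+4+11+1=22 → 14/36 = 0.3889
Weighted-precision = Σ (supportᵢ/N)·precisionᵢ with N=296: (34/296)·0.3824 + (57/296)·0.7910 + (86/296)·0.8182 + (49/296)·0.6842 + (34/296)·0.5909 + (36/296)·0.3889 = 0.662

0.662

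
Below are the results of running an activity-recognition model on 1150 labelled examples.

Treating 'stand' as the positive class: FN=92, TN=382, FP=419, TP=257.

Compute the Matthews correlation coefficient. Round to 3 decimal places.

0.199

MCC = (TP·TN − FP·FN) / √((TP+FP)(TP+FN)(TN+FP)(TN+FN))
Numerator = 257·382 − 419·92 = 59626
Denominator = √(676·349·801·474) = √89574208776 = 299289.5066
MCC = 59626 / 299289.5066 = 0.199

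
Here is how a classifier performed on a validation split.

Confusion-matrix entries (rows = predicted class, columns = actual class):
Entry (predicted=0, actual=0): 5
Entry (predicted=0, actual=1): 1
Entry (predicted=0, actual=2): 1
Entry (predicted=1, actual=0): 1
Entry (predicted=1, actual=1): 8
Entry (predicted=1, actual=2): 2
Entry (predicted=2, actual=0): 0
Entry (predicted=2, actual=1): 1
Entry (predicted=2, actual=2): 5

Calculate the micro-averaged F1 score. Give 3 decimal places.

Micro-averaging pools counts across classes: ΣTP=18, ΣFP=6, ΣFN=6.
Micro-F1 score = 2·TP/(2·TP+FP+FN) on pooled counts = 0.750 (equals overall accuracy in single-label multiclass).

0.750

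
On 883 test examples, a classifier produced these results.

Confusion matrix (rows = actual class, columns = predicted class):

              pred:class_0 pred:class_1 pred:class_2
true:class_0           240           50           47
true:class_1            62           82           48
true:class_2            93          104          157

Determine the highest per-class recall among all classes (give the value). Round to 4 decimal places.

Per-class recall (TP/(TP+FN)):
  class_0: TP=240, FN=50+47=97 → 240/337 = 0.71217
  class_1: TP=82, FN=62+48=110 → 82/192 = 0.42708
  class_2: TP=157, FN=93+104=197 → 157/354 = 0.44350
Highest is class 'class_0' with recall = 0.7122.

0.7122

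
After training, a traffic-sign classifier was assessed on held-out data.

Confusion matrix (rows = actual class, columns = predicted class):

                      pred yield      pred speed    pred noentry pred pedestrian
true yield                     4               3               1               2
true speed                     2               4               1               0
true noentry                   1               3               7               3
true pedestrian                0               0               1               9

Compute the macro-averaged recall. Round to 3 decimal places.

0.593

Per-class recall (TP/(TP+FN)):
  yield: TP=4, FN=3+1+2=6 → 4/10 = 0.4000
  speed: TP=4, FN=2+1+0=3 → 4/7 = 0.5714
  noentry: TP=7, FN=1+3+3=7 → 7/14 = 0.5000
  pedestrian: TP=9, FN=0+0+1=1 → 9/10 = 0.9000
Macro-recall = mean = (0.4000 + 0.5714 + 0.5000 + 0.9000) / 4 = 0.593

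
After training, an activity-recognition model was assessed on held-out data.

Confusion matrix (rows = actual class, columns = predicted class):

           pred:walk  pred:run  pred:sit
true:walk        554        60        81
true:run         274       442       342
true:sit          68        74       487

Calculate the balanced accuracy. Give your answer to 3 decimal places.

0.663

Balanced accuracy = mean of per-class recall.
  walk: recall = 554/695 = 0.7971
  run: recall = 442/1058 = 0.4178
  sit: recall = 487/629 = 0.7742
Mean = (0.7971 + 0.4178 + 0.7742) / 3 = 0.663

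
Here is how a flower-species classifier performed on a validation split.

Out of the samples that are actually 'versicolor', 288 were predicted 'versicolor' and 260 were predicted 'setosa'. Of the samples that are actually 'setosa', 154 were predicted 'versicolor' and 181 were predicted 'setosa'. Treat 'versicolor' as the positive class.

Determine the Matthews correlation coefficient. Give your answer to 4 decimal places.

0.0639

MCC = (TP·TN − FP·FN) / √((TP+FP)(TP+FN)(TN+FP)(TN+FN))
Numerator = 288·181 − 154·260 = 12088
Denominator = √(442·548·335·441) = √35783780760 = 189166.0138
MCC = 12088 / 189166.0138 = 0.0639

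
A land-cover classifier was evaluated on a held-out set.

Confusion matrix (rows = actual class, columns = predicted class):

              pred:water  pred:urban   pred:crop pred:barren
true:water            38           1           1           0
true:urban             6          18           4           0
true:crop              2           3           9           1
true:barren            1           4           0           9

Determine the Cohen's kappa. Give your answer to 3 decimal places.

Observed agreement pₒ = trace/N = 74/97 = 0.7629
Expected agreement pₑ = Σ (rowᵢ·colᵢ)/N² = (40·47 + 28·26 + 15·14 + 14·10)/97² = 0.3144
κ = (pₒ − pₑ)/(1 − pₑ) = (0.7629 − 0.3144)/(1 − 0.3144) = 0.654

0.654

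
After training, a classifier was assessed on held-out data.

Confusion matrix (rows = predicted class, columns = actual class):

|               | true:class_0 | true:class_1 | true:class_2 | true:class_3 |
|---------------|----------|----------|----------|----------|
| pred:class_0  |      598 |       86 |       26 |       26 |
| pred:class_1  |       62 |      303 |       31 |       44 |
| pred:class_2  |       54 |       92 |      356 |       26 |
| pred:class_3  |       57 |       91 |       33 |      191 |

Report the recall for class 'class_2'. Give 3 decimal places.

Take TP from the diagonal, FP from the rest of the 'class_2' prediction marginal, FN from the rest of the 'class_2' actual marginal.
recall = TP/(TP+FN).
class_2: TP=356, FN=26+31+33=90 → 356/446 = 0.7982

0.798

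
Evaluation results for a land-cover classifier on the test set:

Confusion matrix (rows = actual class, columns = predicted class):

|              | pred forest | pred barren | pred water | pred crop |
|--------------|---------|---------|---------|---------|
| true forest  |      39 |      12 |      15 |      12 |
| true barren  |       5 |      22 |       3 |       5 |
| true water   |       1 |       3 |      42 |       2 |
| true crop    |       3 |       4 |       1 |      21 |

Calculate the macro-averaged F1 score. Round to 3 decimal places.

0.644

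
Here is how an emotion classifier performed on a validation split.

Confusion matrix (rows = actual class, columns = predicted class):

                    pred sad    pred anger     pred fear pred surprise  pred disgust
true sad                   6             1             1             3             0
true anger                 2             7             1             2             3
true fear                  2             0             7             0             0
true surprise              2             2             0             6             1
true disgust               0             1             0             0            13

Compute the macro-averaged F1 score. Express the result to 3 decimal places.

0.644

Per-class F1 score (2·TP/(2·TP+FP+FN)):
  sad: TP=6, FP=2+2+2+0=6, FN=1+1+3+0=5 → 12/23 = 0.5217
  anger: TP=7, FP=1+0+2+1=4, FN=2+1+2+3=8 → 14/26 = 0.5385
  fear: TP=7, FP=1+1+0+0=2, FN=2+0+0+0=2 → 14/18 = 0.7778
  surprise: TP=6, FP=3+2+0+0=5, FN=2+2+0+1=5 → 12/22 = 0.5455
  disgust: TP=13, FP=0+3+0+1=4, FN=0+1+0+0=1 → 26/31 = 0.8387
Macro-F1 score = mean = (0.5217 + 0.5385 + 0.7778 + 0.5455 + 0.8387) / 5 = 0.644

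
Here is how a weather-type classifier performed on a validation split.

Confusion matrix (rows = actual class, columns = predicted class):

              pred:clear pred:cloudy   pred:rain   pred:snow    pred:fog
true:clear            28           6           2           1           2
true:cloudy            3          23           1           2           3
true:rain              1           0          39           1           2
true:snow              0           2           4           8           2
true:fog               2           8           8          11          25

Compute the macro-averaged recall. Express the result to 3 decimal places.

0.661

Per-class recall (TP/(TP+FN)):
  clear: TP=28, FN=6+2+1+2=11 → 28/39 = 0.7179
  cloudy: TP=23, FN=3+1+2+3=9 → 23/32 = 0.7188
  rain: TP=39, FN=1+0+1+2=4 → 39/43 = 0.9070
  snow: TP=8, FN=0+2+4+2=8 → 8/16 = 0.5000
  fog: TP=25, FN=2+8+8+11=29 → 25/54 = 0.4630
Macro-recall = mean = (0.7179 + 0.7188 + 0.9070 + 0.5000 + 0.4630) / 5 = 0.661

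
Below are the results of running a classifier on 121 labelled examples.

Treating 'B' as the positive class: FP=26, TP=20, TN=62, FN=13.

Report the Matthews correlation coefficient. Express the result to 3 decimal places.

0.285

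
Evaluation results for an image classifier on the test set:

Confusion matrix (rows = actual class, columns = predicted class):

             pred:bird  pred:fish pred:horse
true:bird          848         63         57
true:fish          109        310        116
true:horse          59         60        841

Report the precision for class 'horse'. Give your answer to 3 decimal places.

One-vs-rest for 'horse': TP = diagonal; FP = other classes predicted 'horse'; FN = 'horse' predicted as other.
precision = TP/(TP+FP).
horse: TP=841, FP=57+116=173 → 841/1014 = 0.8294

0.829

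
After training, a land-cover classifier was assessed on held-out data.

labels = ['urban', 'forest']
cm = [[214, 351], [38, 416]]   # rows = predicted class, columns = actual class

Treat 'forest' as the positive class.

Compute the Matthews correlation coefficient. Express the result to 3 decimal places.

0.340

MCC = (TP·TN − FP·FN) / √((TP+FP)(TP+FN)(TN+FP)(TN+FN))
Numerator = 416·214 − 38·351 = 75686
Denominator = √(454·767·252·565) = √49579278840 = 222664.0493
MCC = 75686 / 222664.0493 = 0.340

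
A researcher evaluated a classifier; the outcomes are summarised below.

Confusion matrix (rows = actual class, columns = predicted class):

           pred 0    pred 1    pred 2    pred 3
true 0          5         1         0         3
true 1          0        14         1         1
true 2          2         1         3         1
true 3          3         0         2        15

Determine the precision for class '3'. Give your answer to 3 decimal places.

Treat '3' as positive and all other classes as negative.
precision = TP/(TP+FP).
3: TP=15, FP=3+1+1=5 → 15/20 = 0.7500

0.750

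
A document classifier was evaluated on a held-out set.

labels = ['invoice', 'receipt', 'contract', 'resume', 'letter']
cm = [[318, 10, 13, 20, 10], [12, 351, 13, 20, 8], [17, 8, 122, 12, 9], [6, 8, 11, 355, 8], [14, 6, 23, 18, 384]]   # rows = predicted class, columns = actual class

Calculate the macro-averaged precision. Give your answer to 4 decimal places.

Per-class precision (TP/(TP+FP)):
  invoice: TP=318, FP=10+13+20+10=53 → 318/371 = 0.85714
  receipt: TP=351, FP=12+13+20+8=53 → 351/404 = 0.86881
  contract: TP=122, FP=17+8+12+9=46 → 122/168 = 0.72619
  resume: TP=355, FP=6+8+11+8=33 → 355/388 = 0.91495
  letter: TP=384, FP=14+6+23+18=61 → 384/445 = 0.86292
Macro-precision = mean = (0.85714 + 0.86881 + 0.72619 + 0.91495 + 0.86292) / 5 = 0.8460

0.8460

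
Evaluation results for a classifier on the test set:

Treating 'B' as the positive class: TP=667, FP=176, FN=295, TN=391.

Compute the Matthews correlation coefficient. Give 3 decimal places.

0.372

MCC = (TP·TN − FP·FN) / √((TP+FP)(TP+FN)(TN+FP)(TN+FN))
Numerator = 667·391 − 176·295 = 208877
Denominator = √(843·962·567·686) = √315434957292 = 561635.9651
MCC = 208877 / 561635.9651 = 0.372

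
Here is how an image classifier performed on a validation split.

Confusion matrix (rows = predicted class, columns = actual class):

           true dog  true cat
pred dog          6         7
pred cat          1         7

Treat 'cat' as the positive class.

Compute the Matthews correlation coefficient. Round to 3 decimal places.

0.347

MCC = (TP·TN − FP·FN) / √((TP+FP)(TP+FN)(TN+FP)(TN+FN))
Numerator = 7·6 − 1·7 = 35
Denominator = √(8·14·7·13) = √10192 = 100.9554
MCC = 35 / 100.9554 = 0.347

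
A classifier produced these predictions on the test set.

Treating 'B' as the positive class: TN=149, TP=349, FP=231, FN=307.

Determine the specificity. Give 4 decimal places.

0.3921

Specificity = TN/(TN+FP) = 149/(149+231) = 0.3921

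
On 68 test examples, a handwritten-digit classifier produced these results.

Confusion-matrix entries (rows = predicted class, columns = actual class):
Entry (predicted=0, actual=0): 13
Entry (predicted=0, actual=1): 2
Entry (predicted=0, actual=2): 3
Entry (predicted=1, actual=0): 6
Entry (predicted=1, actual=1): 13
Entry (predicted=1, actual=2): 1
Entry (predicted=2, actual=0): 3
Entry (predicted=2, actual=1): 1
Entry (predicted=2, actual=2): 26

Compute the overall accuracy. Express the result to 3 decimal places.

0.765

Accuracy = trace / total = (13+13+26=52) / 68 = 52/68 = 0.765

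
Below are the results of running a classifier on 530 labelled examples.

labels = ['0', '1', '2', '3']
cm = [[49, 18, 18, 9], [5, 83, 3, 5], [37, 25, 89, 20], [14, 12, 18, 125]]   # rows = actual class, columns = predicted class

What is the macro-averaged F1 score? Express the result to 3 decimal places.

0.640

Per-class F1 score (2·TP/(2·TP+FP+FN)):
  0: TP=49, FP=5+37+14=56, FN=18+18+9=45 → 98/199 = 0.4925
  1: TP=83, FP=18+25+12=55, FN=5+3+5=13 → 166/234 = 0.7094
  2: TP=89, FP=18+3+18=39, FN=37+25+20=82 → 178/299 = 0.5953
  3: TP=125, FP=9+5+20=34, FN=14+12+18=44 → 250/328 = 0.7622
Macro-F1 score = mean = (0.4925 + 0.7094 + 0.5953 + 0.7622) / 4 = 0.640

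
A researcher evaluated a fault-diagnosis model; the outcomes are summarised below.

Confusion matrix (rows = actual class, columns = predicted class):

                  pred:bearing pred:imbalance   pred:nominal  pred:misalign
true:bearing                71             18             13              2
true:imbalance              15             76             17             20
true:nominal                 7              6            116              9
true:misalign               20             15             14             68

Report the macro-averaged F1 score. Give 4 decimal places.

0.6720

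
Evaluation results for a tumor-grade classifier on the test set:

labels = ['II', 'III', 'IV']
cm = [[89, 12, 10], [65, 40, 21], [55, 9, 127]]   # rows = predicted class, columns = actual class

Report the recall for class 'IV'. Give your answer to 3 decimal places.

recall = TP/(TP+FN).
IV: TP=127, FN=10+21=31 → 127/158 = 0.8038

0.804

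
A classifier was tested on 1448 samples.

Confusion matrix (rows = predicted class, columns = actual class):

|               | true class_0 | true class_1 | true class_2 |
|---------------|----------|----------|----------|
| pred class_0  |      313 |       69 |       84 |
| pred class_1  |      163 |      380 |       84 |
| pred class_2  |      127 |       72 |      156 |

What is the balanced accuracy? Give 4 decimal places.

0.5766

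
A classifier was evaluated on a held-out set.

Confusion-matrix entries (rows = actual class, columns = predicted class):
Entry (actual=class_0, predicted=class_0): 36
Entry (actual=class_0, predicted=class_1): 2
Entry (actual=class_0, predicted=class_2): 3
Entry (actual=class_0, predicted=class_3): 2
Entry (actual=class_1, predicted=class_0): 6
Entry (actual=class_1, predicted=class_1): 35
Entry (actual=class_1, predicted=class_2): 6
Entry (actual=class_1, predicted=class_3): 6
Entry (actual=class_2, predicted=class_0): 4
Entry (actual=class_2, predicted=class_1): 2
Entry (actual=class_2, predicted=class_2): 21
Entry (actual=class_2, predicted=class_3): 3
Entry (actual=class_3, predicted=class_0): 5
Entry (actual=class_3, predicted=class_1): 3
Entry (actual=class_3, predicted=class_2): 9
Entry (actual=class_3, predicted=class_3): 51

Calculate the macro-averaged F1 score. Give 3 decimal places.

Per-class F1 score (2·TP/(2·TP+FP+FN)):
  class_0: TP=36, FP=6+4+5=15, FN=2+3+2=7 → 72/94 = 0.7660
  class_1: TP=35, FP=2+2+3=7, FN=6+6+6=18 → 70/95 = 0.7368
  class_2: TP=21, FP=3+6+9=18, FN=4+2+3=9 → 42/69 = 0.6087
  class_3: TP=51, FP=2+6+3=11, FN=5+3+9=17 → 102/130 = 0.7846
Macro-F1 score = mean = (0.7660 + 0.7368 + 0.6087 + 0.7846) / 4 = 0.724

0.724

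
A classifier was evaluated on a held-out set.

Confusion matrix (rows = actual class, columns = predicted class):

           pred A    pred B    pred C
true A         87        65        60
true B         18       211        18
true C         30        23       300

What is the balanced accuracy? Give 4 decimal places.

Balanced accuracy = mean of per-class recall.
  A: recall = 87/212 = 0.41038
  B: recall = 211/247 = 0.85425
  C: recall = 300/353 = 0.84986
Mean = (0.41038 + 0.85425 + 0.84986) / 3 = 0.7048

0.7048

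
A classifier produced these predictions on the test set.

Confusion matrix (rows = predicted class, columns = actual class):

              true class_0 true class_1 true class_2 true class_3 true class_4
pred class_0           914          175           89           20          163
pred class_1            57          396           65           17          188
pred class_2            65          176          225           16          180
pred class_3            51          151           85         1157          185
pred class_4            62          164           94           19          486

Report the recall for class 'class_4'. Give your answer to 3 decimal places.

Take TP from the diagonal, FP from the rest of the 'class_4' prediction marginal, FN from the rest of the 'class_4' actual marginal.
recall = TP/(TP+FN).
class_4: TP=486, FN=163+188+180+185=716 → 486/1202 = 0.4043

0.404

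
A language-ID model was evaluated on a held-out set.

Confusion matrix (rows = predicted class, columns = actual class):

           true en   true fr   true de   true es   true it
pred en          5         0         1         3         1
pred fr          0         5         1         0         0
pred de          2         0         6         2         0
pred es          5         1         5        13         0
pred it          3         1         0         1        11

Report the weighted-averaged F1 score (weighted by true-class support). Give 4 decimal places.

0.5922

Per-class F1 score (2·TP/(2·TP+FP+FN)):
  en: TP=5, FP=0+1+3+1=5, FN=0+2+5+3=10 → 10/25 = 0.40000
  fr: TP=5, FP=0+1+0+0=1, FN=0+0+1+1=2 → 10/13 = 0.76923
  de: TP=6, FP=2+0+2+0=4, FN=1+1+5+0=7 → 12/23 = 0.52174
  es: TP=13, FP=5+1+5+0=11, FN=3+0+2+1=6 → 26/43 = 0.60465
  it: TP=11, FP=3+1+0+1=5, FN=1+0+0+0=1 → 22/28 = 0.78571
Weighted-F1 score = Σ (supportᵢ/N)·F1 scoreᵢ with N=66: (15/66)·0.40000 + (7/66)·0.76923 + (13/66)·0.52174 + (19/66)·0.60465 + (12/66)·0.78571 = 0.5922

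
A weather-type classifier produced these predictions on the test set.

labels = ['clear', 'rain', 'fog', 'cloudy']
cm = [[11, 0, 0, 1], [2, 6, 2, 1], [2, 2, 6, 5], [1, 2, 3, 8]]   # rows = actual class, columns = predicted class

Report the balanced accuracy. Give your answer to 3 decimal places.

Balanced accuracy = mean of per-class recall.
  clear: recall = 11/12 = 0.9167
  rain: recall = 6/11 = 0.5455
  fog: recall = 6/15 = 0.4000
  cloudy: recall = 8/14 = 0.5714
Mean = (0.9167 + 0.5455 + 0.4000 + 0.5714) / 4 = 0.608

0.608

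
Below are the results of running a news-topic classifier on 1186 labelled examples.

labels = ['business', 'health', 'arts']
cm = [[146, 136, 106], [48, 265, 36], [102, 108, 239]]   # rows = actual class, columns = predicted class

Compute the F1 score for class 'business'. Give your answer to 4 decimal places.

Treat 'business' as positive and all other classes as negative.
F1 score = 2·TP/(2·TP+FP+FN).
business: TP=146, FP=48+102=150, FN=136+106=242 → 292/684 = 0.42690

0.4269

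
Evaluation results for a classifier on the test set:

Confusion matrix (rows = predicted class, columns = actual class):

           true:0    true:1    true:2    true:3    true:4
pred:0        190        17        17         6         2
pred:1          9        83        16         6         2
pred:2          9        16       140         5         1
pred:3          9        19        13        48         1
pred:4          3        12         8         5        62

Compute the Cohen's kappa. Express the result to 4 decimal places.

0.6719

Observed agreement pₒ = trace/N = 523/699 = 0.74821
Expected agreement pₑ = Σ (rowᵢ·colᵢ)/N² = (220·232 + 147·116 + 194·171 + 70·90 + 68·90)/699² = 0.23268
κ = (pₒ − pₑ)/(1 − pₑ) = (0.74821 − 0.23268)/(1 − 0.23268) = 0.6719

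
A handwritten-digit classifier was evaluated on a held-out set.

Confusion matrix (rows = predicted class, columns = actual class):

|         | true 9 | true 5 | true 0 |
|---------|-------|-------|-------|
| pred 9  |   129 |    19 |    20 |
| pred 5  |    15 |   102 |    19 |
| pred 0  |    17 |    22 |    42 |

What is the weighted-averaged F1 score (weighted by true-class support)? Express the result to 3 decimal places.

Per-class F1 score (2·TP/(2·TP+FP+FN)):
  9: TP=129, FP=19+20=39, FN=15+17=32 → 258/329 = 0.7842
  5: TP=102, FP=15+19=34, FN=19+22=41 → 204/279 = 0.7312
  0: TP=42, FP=17+22=39, FN=20+19=39 → 84/162 = 0.5185
Weighted-F1 score = Σ (supportᵢ/N)·F1 scoreᵢ with N=385: (161/385)·0.7842 + (143/385)·0.7312 + (81/385)·0.5185 = 0.709

0.709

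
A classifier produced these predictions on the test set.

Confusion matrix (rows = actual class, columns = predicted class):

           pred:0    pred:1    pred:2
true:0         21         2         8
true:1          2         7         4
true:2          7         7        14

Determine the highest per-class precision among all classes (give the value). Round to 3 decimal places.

0.700

Per-class precision (TP/(TP+FP)):
  0: TP=21, FP=2+7=9 → 21/30 = 0.7000
  1: TP=7, FP=2+7=9 → 7/16 = 0.4375
  2: TP=14, FP=8+4=12 → 14/26 = 0.5385
Highest is class '0' with precision = 0.700.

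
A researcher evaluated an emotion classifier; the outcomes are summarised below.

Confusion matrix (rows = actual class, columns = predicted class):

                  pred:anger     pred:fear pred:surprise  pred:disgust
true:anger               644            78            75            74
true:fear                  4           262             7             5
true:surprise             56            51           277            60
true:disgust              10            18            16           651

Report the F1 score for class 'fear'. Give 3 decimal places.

Take TP from the diagonal, FP from the rest of the 'fear' prediction marginal, FN from the rest of the 'fear' actual marginal.
F1 score = 2·TP/(2·TP+FP+FN).
fear: TP=262, FP=78+51+18=147, FN=4+7+5=16 → 524/687 = 0.7627

0.763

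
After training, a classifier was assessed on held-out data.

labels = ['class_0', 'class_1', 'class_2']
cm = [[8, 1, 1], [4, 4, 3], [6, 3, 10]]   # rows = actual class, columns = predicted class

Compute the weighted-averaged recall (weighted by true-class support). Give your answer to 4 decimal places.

0.5500

Per-class recall (TP/(TP+FN)):
  class_0: TP=8, FN=1+1=2 → 8/10 = 0.80000
  class_1: TP=4, FN=4+3=7 → 4/11 = 0.36364
  class_2: TP=10, FN=6+3=9 → 10/19 = 0.52632
Weighted-recall = Σ (supportᵢ/N)·recallᵢ with N=40: (10/40)·0.80000 + (11/40)·0.36364 + (19/40)·0.52632 = 0.5500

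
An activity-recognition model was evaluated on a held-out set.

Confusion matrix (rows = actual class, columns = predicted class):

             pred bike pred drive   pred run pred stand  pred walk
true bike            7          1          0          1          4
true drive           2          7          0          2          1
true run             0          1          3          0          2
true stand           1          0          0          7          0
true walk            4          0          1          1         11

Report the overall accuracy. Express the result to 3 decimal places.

Accuracy = trace / total = (7+7+3+7+11=35) / 56 = 35/56 = 0.625

0.625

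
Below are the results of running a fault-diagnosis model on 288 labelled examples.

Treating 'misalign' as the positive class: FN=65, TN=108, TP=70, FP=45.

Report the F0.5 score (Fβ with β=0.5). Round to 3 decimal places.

Fβ = (1+β²)·TP / ((1+β²)·TP + β²·FN + FP), with β²=1/4
= 1.25·70 / (1.25·70 + 0.25·65 + 45) = 0.588

0.588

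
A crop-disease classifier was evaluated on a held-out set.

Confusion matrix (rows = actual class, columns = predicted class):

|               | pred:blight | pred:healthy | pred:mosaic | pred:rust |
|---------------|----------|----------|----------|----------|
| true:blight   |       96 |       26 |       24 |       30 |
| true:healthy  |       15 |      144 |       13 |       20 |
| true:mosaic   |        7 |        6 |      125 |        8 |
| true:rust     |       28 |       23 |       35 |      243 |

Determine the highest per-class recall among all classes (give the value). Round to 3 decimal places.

0.856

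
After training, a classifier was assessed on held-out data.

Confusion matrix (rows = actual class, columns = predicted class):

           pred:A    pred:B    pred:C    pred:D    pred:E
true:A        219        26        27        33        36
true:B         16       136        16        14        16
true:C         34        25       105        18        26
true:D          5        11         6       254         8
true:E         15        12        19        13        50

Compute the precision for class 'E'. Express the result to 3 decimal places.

Take TP from the diagonal, FP from the rest of the 'E' prediction marginal, FN from the rest of the 'E' actual marginal.
precision = TP/(TP+FP).
E: TP=50, FP=36+16+26+8=86 → 50/136 = 0.3676

0.368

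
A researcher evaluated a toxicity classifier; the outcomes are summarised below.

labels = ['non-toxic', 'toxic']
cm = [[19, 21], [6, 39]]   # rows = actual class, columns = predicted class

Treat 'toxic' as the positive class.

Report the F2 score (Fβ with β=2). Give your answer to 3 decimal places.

Fβ = (1+β²)·TP / ((1+β²)·TP + β²·FN + FP), with β²=4
= 5·39 / (5·39 + 4·6 + 21) = 0.813

0.813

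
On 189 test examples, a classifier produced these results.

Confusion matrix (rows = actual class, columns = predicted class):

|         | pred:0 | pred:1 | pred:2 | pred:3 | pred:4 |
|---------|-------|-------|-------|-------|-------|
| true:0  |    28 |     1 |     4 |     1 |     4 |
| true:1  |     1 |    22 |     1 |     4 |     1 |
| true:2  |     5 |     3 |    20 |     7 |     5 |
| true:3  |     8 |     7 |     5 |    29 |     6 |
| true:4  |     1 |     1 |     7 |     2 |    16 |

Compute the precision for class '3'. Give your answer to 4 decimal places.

One-vs-rest for '3': TP = diagonal; FP = other classes predicted '3'; FN = '3' predicted as other.
precision = TP/(TP+FP).
3: TP=29, FP=1+4+7+2=14 → 29/43 = 0.67442

0.6744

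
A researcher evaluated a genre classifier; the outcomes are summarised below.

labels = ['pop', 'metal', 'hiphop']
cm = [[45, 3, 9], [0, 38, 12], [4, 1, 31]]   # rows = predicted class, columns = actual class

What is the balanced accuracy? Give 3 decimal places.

0.806

Balanced accuracy = mean of per-class recall.
  pop: recall = 45/49 = 0.9184
  metal: recall = 38/42 = 0.9048
  hiphop: recall = 31/52 = 0.5962
Mean = (0.9184 + 0.9048 + 0.5962) / 3 = 0.806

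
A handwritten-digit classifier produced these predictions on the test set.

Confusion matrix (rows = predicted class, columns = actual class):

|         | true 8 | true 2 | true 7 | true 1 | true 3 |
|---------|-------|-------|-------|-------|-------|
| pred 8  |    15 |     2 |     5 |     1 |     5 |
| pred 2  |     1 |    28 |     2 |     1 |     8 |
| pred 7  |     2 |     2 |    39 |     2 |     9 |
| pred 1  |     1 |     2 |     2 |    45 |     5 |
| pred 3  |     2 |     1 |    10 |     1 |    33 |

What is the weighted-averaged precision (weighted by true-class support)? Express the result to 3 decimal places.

Per-class precision (TP/(TP+FP)):
  8: TP=15, FP=2+5+1+5=13 → 15/28 = 0.5357
  2: TP=28, FP=1+2+1+8=12 → 28/40 = 0.7000
  7: TP=39, FP=2+2+2+9=15 → 39/54 = 0.7222
  1: TP=45, FP=1+2+2+5=10 → 45/55 = 0.8182
  3: TP=33, FP=2+1+10+1=14 → 33/47 = 0.7021
Weighted-precision = Σ (supportᵢ/N)·precisionᵢ with N=224: (21/224)·0.5357 + (35/224)·0.7000 + (58/224)·0.7222 + (50/224)·0.8182 + (60/224)·0.7021 = 0.717

0.717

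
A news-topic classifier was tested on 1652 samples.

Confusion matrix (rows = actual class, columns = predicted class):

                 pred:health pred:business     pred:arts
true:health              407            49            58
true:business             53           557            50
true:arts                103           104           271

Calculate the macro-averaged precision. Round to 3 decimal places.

0.741

Per-class precision (TP/(TP+FP)):
  health: TP=407, FP=53+103=156 → 407/563 = 0.7229
  business: TP=557, FP=49+104=153 → 557/710 = 0.7845
  arts: TP=271, FP=58+50=108 → 271/379 = 0.7150
Macro-precision = mean = (0.7229 + 0.7845 + 0.7150) / 3 = 0.741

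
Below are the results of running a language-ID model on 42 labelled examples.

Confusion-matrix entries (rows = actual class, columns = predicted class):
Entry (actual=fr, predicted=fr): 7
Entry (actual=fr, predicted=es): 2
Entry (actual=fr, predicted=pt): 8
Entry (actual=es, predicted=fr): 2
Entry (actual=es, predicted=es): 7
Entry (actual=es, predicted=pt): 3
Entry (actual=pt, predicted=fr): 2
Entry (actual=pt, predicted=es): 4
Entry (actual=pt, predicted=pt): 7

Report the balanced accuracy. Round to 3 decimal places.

0.511

Balanced accuracy = mean of per-class recall.
  fr: recall = 7/17 = 0.4118
  es: recall = 7/12 = 0.5833
  pt: recall = 7/13 = 0.5385
Mean = (0.4118 + 0.5833 + 0.5385) / 3 = 0.511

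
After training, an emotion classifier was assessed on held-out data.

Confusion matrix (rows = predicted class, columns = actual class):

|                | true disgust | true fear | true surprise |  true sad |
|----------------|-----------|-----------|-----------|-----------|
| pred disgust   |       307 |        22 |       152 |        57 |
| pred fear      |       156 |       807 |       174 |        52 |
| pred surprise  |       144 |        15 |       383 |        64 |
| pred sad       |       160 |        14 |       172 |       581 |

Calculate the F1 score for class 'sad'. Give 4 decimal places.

Take TP from the diagonal, FP from the rest of the 'sad' prediction marginal, FN from the rest of the 'sad' actual marginal.
F1 score = 2·TP/(2·TP+FP+FN).
sad: TP=581, FP=160+14+172=346, FN=57+52+64=173 → 1162/1681 = 0.69126

0.6913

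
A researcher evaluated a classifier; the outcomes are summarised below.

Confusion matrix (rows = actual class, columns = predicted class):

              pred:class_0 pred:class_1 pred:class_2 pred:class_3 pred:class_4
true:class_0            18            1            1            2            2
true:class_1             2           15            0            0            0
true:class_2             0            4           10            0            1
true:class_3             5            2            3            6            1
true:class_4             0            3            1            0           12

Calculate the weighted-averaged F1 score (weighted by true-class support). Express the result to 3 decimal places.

0.673

Per-class F1 score (2·TP/(2·TP+FP+FN)):
  class_0: TP=18, FP=2+0+5+0=7, FN=1+1+2+2=6 → 36/49 = 0.7347
  class_1: TP=15, FP=1+4+2+3=10, FN=2+0+0+0=2 → 30/42 = 0.7143
  class_2: TP=10, FP=1+0+3+1=5, FN=0+4+0+1=5 → 20/30 = 0.6667
  class_3: TP=6, FP=2+0+0+0=2, FN=5+2+3+1=11 → 12/25 = 0.4800
  class_4: TP=12, FP=2+0+1+1=4, FN=0+3+1+0=4 → 24/32 = 0.7500
Weighted-F1 score = Σ (supportᵢ/N)·F1 scoreᵢ with N=89: (24/89)·0.7347 + (17/89)·0.7143 + (15/89)·0.6667 + (17/89)·0.4800 + (16/89)·0.7500 = 0.673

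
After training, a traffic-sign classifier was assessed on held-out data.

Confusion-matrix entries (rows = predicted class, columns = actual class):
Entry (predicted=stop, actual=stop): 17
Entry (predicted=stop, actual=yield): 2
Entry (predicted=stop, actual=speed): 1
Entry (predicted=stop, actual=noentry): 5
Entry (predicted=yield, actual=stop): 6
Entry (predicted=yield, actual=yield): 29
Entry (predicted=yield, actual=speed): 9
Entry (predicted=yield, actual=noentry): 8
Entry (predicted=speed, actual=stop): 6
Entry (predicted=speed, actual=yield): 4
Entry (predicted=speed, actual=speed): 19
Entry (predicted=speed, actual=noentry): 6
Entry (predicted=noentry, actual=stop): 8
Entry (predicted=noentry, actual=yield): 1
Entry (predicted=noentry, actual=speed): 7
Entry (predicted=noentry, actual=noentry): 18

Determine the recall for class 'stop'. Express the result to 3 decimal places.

Take TP from the diagonal, FP from the rest of the 'stop' prediction marginal, FN from the rest of the 'stop' actual marginal.
recall = TP/(TP+FN).
stop: TP=17, FN=6+6+8=20 → 17/37 = 0.4595

0.459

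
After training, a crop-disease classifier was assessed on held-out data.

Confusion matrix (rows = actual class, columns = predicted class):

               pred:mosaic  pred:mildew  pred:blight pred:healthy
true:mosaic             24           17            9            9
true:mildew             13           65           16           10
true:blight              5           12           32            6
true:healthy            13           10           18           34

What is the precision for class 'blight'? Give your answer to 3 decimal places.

0.427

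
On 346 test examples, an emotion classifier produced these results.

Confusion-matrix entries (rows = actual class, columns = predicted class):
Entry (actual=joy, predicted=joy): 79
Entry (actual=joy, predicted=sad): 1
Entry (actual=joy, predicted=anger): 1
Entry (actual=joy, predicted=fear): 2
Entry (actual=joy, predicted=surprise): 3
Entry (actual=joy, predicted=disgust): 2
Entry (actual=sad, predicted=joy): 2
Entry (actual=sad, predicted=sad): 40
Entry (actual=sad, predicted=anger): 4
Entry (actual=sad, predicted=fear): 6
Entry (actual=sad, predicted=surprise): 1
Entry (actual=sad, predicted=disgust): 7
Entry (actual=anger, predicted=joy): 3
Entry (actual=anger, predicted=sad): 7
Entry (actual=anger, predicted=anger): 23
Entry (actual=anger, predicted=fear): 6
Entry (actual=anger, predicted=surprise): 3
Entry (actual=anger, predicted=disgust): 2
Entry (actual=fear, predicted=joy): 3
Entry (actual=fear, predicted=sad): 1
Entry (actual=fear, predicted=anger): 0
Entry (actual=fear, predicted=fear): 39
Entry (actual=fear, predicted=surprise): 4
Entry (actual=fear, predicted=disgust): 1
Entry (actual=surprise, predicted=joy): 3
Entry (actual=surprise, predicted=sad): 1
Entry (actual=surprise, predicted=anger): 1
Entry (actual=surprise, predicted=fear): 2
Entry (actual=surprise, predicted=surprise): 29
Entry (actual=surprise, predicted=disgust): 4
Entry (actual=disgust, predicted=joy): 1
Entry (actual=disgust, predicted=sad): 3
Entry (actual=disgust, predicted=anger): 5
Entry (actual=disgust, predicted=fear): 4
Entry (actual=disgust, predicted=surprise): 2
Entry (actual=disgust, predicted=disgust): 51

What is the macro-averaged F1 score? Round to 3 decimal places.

Per-class F1 score (2·TP/(2·TP+FP+FN)):
  joy: TP=79, FP=2+3+3+3+1=12, FN=1+1+2+3+2=9 → 158/179 = 0.8827
  sad: TP=40, FP=1+7+1+1+3=13, FN=2+4+6+1+7=20 → 80/113 = 0.7080
  anger: TP=23, FP=1+4+0+1+5=11, FN=3+7+6+3+2=21 → 46/78 = 0.5897
  fear: TP=39, FP=2+6+6+2+4=20, FN=3+1+0+4+1=9 → 78/107 = 0.7290
  surprise: TP=29, FP=3+1+3+4+2=13, FN=3+1+1+2+4=11 → 58/82 = 0.7073
  disgust: TP=51, FP=2+7+2+1+4=16, FN=1+3+5+4+2=15 → 102/133 = 0.7669
Macro-F1 score = mean = (0.8827 + 0.7080 + 0.5897 + 0.7290 + 0.7073 + 0.7669) / 6 = 0.731

0.731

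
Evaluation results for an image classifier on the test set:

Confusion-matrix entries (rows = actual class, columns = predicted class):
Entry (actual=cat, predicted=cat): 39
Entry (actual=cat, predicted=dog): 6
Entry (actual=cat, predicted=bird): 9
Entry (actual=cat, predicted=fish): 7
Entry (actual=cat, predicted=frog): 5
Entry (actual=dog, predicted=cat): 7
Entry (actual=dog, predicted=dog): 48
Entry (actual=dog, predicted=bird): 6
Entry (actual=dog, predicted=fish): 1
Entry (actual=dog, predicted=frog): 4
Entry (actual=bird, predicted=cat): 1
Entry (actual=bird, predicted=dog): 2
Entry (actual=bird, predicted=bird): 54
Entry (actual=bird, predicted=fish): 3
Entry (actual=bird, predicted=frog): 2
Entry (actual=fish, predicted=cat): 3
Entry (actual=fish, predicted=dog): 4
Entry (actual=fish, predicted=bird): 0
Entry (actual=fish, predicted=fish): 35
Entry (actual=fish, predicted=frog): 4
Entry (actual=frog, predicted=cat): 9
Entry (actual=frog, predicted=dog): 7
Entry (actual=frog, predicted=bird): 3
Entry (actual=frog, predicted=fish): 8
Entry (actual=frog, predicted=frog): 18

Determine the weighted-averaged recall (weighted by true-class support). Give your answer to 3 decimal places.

0.681

Per-class recall (TP/(TP+FN)):
  cat: TP=39, FN=6+9+7+5=27 → 39/66 = 0.5909
  dog: TP=48, FN=7+6+1+4=18 → 48/66 = 0.7273
  bird: TP=54, FN=1+2+3+2=8 → 54/62 = 0.8710
  fish: TP=35, FN=3+4+0+4=11 → 35/46 = 0.7609
  frog: TP=18, FN=9+7+3+8=27 → 18/45 = 0.4000
Weighted-recall = Σ (supportᵢ/N)·recallᵢ with N=285: (66/285)·0.5909 + (66/285)·0.7273 + (62/285)·0.8710 + (46/285)·0.7609 + (45/285)·0.4000 = 0.681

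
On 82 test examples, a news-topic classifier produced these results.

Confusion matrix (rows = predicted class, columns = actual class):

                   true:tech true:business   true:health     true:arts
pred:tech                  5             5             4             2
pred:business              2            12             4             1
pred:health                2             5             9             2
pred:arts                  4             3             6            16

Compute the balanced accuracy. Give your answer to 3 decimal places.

Balanced accuracy = mean of per-class recall.
  tech: recall = 5/13 = 0.3846
  business: recall = 12/25 = 0.4800
  health: recall = 9/23 = 0.3913
  arts: recall = 16/21 = 0.7619
Mean = (0.3846 + 0.4800 + 0.3913 + 0.7619) / 4 = 0.504

0.504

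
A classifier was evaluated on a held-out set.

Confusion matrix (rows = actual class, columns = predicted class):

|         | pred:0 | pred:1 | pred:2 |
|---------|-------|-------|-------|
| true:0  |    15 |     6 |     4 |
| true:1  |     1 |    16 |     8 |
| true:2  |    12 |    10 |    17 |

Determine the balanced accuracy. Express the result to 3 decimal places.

0.559

Balanced accuracy = mean of per-class recall.
  0: recall = 15/25 = 0.6000
  1: recall = 16/25 = 0.6400
  2: recall = 17/39 = 0.4359
Mean = (0.6000 + 0.6400 + 0.4359) / 3 = 0.559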